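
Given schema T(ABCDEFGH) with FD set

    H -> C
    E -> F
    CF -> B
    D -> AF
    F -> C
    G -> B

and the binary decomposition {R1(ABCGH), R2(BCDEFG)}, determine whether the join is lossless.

No

Common attributes: R1 ∩ R2 = {BCG}.
No dependency enlarges {BCG}, so (BCG)⁺ = {BCG}.
The closure contains neither all of R1 = {ABCGH} nor all of R2 = {BCDEFG}, so the common attributes are not a superkey of either fragment. The join is lossy.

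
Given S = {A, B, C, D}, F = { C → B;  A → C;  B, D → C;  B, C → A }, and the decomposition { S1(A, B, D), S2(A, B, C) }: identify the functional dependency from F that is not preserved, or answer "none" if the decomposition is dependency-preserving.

C → B lies within S2.
A → C lies within S2.
B, D → C: restricted closure across fragments reaches C.
B, C → A lies within S2.
Every dependency is enforceable on the fragments, so the decomposition is dependency-preserving.

none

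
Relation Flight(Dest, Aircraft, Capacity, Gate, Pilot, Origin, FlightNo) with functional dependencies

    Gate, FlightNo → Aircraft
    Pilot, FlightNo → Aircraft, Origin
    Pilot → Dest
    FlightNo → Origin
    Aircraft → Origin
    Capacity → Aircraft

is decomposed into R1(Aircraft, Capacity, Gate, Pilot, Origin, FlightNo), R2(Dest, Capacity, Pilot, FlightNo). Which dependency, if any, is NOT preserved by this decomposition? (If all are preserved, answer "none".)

Gate, FlightNo → Aircraft lies within R1.
Pilot, FlightNo → Aircraft, Origin lies within R1.
Pilot → Dest lies within R2.
FlightNo → Origin lies within R1.
Aircraft → Origin lies within R1.
Capacity → Aircraft lies within R1.
Every dependency is enforceable on the fragments, so the decomposition is dependency-preserving.

none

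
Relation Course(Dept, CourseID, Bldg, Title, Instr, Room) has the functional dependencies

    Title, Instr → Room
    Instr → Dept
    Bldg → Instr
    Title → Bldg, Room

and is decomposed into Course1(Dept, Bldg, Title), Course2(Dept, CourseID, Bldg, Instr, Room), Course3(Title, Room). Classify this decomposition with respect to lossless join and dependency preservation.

lossy but dependency-preserving

Lossless test (chase): Rows 1 and 2 agree on Bldg; apply Bldg→Instr and equate their Instr entries. Rows 1 and 3 agree on Title; apply Title→Bldg, Room and equate their Bldg, Room entries. Rows 1 and 3 agree on Bldg; apply Bldg→Instr and equate their Instr entries. Rows 1 and 3 agree on Instr; apply Instr→Dept and equate their Dept entries. No row becomes fully distinguished — the join is lossy.
Dependency preservation: Title, Instr → Room; Title → Bldg, Room are not contained in any single fragment, but the restricted closure of each left-hand side across the fragments still reaches the right-hand side; the remaining FDs each lie inside some fragment. All dependencies are preserved.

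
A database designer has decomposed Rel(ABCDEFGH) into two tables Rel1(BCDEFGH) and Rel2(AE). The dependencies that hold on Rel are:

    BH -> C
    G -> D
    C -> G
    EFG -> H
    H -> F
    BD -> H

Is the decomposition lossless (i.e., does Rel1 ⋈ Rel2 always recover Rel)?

No

Common attributes: Rel1 ∩ Rel2 = {E}.
No dependency enlarges {E}, so (E)⁺ = {E}.
The closure contains neither all of Rel1 = {BCDEFGH} nor all of Rel2 = {AE}, so the common attributes are not a superkey of either fragment. The join is lossy.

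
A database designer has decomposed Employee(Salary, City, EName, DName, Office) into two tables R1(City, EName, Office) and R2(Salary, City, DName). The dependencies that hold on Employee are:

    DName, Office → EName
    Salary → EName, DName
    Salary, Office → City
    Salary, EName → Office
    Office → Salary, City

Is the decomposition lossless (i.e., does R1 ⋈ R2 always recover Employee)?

Common attributes: R1 ∩ R2 = {City}.
No dependency enlarges {City}, so (City)⁺ = {City}.
The closure contains neither all of R1 = {City, EName, Office} nor all of R2 = {Salary, City, DName}, so the common attributes are not a superkey of either fragment. The join is lossy.

No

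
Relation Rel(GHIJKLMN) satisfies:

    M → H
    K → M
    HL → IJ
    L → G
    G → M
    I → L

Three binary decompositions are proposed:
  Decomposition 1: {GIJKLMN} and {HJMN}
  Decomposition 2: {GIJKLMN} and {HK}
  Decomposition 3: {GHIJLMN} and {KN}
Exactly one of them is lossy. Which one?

Decomposition 3

Decomposition 1: common = {JMN}, closure = {HJMN} → lossless.
Decomposition 2: common = {K}, closure = {HKM} → lossless.
Decomposition 3: common = {N}, closure = {N} → lossy.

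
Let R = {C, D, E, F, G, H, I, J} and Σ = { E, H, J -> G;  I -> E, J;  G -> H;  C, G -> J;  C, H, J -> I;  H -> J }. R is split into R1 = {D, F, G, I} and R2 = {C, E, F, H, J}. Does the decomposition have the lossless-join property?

Common attributes: R1 ∩ R2 = {F}.
No dependency enlarges {F}, so (F)⁺ = {F}.
The closure contains neither all of R1 = {D, F, G, I} nor all of R2 = {C, E, F, H, J}, so the common attributes are not a superkey of either fragment. The join is lossy.

No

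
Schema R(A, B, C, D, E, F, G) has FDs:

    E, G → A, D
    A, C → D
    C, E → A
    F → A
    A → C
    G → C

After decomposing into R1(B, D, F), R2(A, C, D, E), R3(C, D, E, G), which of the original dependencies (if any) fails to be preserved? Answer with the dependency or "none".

F → A

Check F → A: no single fragment contains all of {A, F}, and the restricted closure of {F} across the fragments never reaches {A}.
E, G → A, D is preserved.
A, C → D is preserved.
C, E → A is preserved.
A → C is preserved.
G → C is preserved.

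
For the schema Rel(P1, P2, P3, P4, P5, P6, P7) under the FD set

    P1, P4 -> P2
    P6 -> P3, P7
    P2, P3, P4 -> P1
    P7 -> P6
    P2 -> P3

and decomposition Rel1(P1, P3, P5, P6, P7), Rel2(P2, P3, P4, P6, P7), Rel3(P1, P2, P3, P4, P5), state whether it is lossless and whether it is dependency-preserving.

Lossless test (chase): Rows 2 and 3 agree on P2, P3, P4; apply P2, P3, P4→P1 and equate their P1 entries. No row becomes fully distinguished — the join is lossy.
Dependency preservation: every FD's attributes lie within a single fragment, so each can be enforced locally — preserved.

lossy but dependency-preserving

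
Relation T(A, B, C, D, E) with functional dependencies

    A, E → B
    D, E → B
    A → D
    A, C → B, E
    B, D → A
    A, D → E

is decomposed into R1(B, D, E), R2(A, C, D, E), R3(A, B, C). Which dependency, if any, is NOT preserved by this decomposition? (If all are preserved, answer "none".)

none

A, E → B: restricted closure across fragments reaches B.
D, E → B lies within R1.
A → D lies within R2.
A, C → B, E: restricted closure across fragments reaches B, E.
B, D → A: restricted closure across fragments reaches A.
A, D → E lies within R2.
Every dependency is enforceable on the fragments, so the decomposition is dependency-preserving.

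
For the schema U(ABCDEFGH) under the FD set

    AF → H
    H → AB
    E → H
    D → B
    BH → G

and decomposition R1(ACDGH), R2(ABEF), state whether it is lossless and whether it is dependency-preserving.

lossy and not dependency-preserving

Lossless test: (A)⁺ = {A}, which is a superkey of neither fragment — lossy.
Dependency preservation: the restricted closure of {AF} across the fragments never reaches {H}, so AF → H cannot be enforced without a join — not preserved.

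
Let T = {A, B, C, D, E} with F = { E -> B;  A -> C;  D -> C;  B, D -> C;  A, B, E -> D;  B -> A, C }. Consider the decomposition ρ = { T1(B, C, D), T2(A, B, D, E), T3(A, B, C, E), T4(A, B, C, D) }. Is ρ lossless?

Chase test. Columns are A, B, C, D, E; row i has aⱼ where attribute j ∈ Ti, else bᵢⱼ.
Initial tableau (one row per fragment):
  row 1: b11 a2 a3 a4 b15
  row 2: a1 a2 b23 a4 a5
  row 3: a1 a2 a3 b34 a5
  row 4: a1 a2 a3 a4 b45
Rows 2 and 3 agree on A; apply A→C and equate their C entries.
Rows 2 and 3 agree on A, B, E; apply A, B, E→D and equate their D entries.
Rows 1 and 2 agree on B; apply B→A, C and equate their A, C entries.
Row 2 is now all distinguished symbols — the join is lossless.

Yes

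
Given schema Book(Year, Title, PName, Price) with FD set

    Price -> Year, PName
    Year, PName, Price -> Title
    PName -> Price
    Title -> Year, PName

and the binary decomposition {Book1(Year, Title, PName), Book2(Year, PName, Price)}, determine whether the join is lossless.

Yes

Common attributes: Book1 ∩ Book2 = {Year, PName}.
Closure of {Year, PName}: PName → Price applies, adding Price; Year, PName, Price → Title applies, adding Title. So (Year, PName)⁺ = {Year, Title, PName, Price}.
This closure contains every attribute of Book1, so Book1 ∩ Book2 → Book1. The join is lossless.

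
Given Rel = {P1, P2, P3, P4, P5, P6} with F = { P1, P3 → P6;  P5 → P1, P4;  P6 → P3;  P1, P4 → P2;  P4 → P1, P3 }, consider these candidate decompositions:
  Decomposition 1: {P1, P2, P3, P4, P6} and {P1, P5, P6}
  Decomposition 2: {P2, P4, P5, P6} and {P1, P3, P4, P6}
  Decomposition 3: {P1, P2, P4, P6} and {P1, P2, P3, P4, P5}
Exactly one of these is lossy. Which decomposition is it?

Decomposition 1

Decomposition 1: common = {P1, P6}, closure = {P1, P3, P6} → lossy.
Decomposition 2: common = {P4, P6}, closure = {P1, P2, P3, P4, P6} → lossless.
Decomposition 3: common = {P1, P2, P4}, closure = {P1, P2, P3, P4, P6} → lossless.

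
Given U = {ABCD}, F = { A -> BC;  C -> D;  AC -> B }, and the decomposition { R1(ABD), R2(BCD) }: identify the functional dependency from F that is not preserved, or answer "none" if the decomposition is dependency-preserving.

Check A → BC: no single fragment contains all of {ABC}, and the restricted closure of {A} across the fragments never reaches {BC}.
C → D is preserved.
AC → B is preserved.

A -> BC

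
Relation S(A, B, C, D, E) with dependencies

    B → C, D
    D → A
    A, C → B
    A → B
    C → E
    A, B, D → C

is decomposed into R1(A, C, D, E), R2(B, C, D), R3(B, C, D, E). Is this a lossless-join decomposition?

Chase test. Columns are A, B, C, D, E; row i has aⱼ where attribute j ∈ Ri, else bᵢⱼ.
Initial tableau (one row per fragment):
  row 1: a1 b12 a3 a4 a5
  row 2: b21 a2 a3 a4 b25
  row 3: b31 a2 a3 a4 a5
Rows 1 and 2 agree on D; apply D→A and equate their A entries.
Rows 1 and 3 agree on D; apply D→A and equate their A entries.
Rows 1 and 2 agree on A, C; apply A, C→B and equate their B entries.
Rows 1 and 2 agree on C; apply C→E and equate their E entries.
Row 1 is now all distinguished symbols — the join is lossless.

Yes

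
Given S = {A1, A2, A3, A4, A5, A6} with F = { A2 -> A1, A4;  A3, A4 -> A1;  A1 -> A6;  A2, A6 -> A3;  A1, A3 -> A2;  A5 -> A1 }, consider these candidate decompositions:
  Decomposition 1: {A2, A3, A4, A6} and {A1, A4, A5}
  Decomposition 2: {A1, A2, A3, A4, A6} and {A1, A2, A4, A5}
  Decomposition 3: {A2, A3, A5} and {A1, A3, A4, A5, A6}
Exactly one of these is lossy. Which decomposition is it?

Decomposition 1: common = {A4}, closure = {A4} → lossy.
Decomposition 2: common = {A1, A2, A4}, closure = {A1, A2, A3, A4, A6} → lossless.
Decomposition 3: common = {A3, A5}, closure = {A1, A2, A3, A4, A5, A6} → lossless.

Decomposition 1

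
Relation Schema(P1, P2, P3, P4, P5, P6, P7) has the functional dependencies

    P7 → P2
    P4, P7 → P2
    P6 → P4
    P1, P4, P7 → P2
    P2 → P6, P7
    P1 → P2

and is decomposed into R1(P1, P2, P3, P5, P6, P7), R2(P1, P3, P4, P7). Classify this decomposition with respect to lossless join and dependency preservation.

lossless but not dependency-preserving

Lossless test: (P1, P3, P7)⁺ = {P1, P2, P3, P4, P6, P7}, which contains all of one fragment — lossless.
Dependency preservation: the restricted closure of {P6} across the fragments never reaches {P4}, so P6 → P4 cannot be enforced without a join — not preserved.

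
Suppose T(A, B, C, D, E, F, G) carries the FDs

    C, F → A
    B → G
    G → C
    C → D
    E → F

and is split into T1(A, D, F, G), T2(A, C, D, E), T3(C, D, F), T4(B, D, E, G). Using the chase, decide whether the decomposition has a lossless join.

No

Chase test. Columns are A, B, C, D, E, F, G; row i has aⱼ where attribute j ∈ Ti, else bᵢⱼ.
Initial tableau (one row per fragment):
  row 1: a1 b12 b13 a4 b15 a6 a7
  row 2: a1 b22 a3 a4 a5 b26 b27
  row 3: b31 b32 a3 a4 b35 a6 b37
  row 4: b41 a2 b43 a4 a5 b46 a7
Rows 1 and 4 agree on G; apply G→C and equate their C entries.
Rows 2 and 4 agree on E; apply E→F and equate their F entries.
No row becomes fully distinguished — the join is lossy.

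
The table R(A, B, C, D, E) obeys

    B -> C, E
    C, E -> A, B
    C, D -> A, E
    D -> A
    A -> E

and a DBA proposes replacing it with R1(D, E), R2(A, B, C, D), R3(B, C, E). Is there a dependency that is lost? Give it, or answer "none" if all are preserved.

Check A → E: no single fragment contains all of {A, E}, and the restricted closure of {A} across the fragments never reaches {E}.
B → C, E is preserved.
C, E → A, B is preserved.
C, D → A, E is preserved.
D → A is preserved.

A -> E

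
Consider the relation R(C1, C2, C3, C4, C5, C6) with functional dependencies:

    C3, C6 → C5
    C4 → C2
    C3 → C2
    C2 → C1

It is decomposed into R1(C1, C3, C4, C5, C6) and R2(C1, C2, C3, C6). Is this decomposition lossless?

Yes

Common attributes: R1 ∩ R2 = {C1, C3, C6}.
Closure of {C1, C3, C6}: C3, C6 → C5 applies, adding C5; C3 → C2 applies, adding C2. So (C1, C3, C6)⁺ = {C1, C2, C3, C5, C6}.
This closure contains every attribute of R2, so R1 ∩ R2 → R2. The join is lossless.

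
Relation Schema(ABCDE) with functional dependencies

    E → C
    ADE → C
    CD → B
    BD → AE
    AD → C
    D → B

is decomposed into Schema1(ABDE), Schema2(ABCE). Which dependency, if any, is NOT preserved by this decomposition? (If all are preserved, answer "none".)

E → C lies within Schema2.
ADE → C: restricted closure across fragments reaches C.
CD → B: restricted closure across fragments reaches B.
BD → AE lies within Schema1.
AD → C: restricted closure across fragments reaches C.
D → B lies within Schema1.
Every dependency is enforceable on the fragments, so the decomposition is dependency-preserving.

none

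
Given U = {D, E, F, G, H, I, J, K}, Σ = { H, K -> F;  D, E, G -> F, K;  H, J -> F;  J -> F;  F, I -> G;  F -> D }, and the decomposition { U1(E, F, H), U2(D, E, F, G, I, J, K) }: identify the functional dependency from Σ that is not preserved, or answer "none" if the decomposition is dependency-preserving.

Check H, K → F: no single fragment contains all of {F, H, K}, and the restricted closure of {H, K} across the fragments never reaches {F}.
D, E, G → F, K is preserved.
H, J → F is preserved.
J → F is preserved.
F, I → G is preserved.
F → D is preserved.

H, K -> F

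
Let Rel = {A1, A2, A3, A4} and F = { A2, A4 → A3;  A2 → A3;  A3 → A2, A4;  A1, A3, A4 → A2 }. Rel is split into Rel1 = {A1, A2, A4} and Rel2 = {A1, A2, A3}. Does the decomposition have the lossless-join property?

Common attributes: Rel1 ∩ Rel2 = {A1, A2}.
Closure of {A1, A2}: A2 → A3 applies, adding A3; A3 → A2, A4 applies, adding A4. So (A1, A2)⁺ = {A1, A2, A3, A4}.
This closure contains every attribute of Rel1, so Rel1 ∩ Rel2 → Rel1. The join is lossless.

Yes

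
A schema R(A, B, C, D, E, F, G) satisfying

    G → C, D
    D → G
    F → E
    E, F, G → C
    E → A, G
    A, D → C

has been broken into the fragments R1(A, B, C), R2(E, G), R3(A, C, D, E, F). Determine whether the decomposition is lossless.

No

Chase test. Columns are A, B, C, D, E, F, G; row i has aⱼ where attribute j ∈ Ri, else bᵢⱼ.
Initial tableau (one row per fragment):
  row 1: a1 a2 a3 b14 b15 b16 b17
  row 2: b21 b22 b23 b24 a5 b26 a7
  row 3: a1 b32 a3 a4 a5 a6 b37
Rows 2 and 3 agree on E; apply E→A, G and equate their A, G entries.
Rows 2 and 3 agree on G; apply G→C, D and equate their C, D entries.
No row becomes fully distinguished — the join is lossy.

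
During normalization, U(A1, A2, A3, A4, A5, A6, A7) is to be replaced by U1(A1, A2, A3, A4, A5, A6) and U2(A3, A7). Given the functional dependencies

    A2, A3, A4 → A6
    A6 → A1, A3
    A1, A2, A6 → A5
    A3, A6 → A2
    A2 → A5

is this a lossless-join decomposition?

No

Common attributes: U1 ∩ U2 = {A3}.
No dependency enlarges {A3}, so (A3)⁺ = {A3}.
The closure contains neither all of U1 = {A1, A2, A3, A4, A5, A6} nor all of U2 = {A3, A7}, so the common attributes are not a superkey of either fragment. The join is lossy.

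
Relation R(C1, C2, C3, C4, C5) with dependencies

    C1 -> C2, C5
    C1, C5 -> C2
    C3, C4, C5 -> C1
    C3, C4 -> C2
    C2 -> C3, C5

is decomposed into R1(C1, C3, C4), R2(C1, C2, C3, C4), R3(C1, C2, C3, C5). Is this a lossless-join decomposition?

Chase test. Columns are C1, C2, C3, C4, C5; row i has aⱼ where attribute j ∈ Ri, else bᵢⱼ.
Initial tableau (one row per fragment):
  row 1: a1 b12 a3 a4 b15
  row 2: a1 a2 a3 a4 b25
  row 3: a1 a2 a3 b34 a5
Rows 1 and 2 agree on C1; apply C1→C2, C5 and equate their C2, C5 entries.
Rows 1 and 3 agree on C1; apply C1→C2, C5 and equate their C2, C5 entries.
Row 1 is now all distinguished symbols — the join is lossless.

Yes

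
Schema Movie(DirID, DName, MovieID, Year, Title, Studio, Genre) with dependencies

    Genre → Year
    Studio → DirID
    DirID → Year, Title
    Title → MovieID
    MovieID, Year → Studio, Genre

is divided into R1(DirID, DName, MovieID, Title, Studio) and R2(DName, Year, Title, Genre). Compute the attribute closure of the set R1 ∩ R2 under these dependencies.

DName, MovieID, Title

R1 ∩ R2 = {DName, Title}.
Title → MovieID applies, adding MovieID
Closure: {DName, MovieID, Title}.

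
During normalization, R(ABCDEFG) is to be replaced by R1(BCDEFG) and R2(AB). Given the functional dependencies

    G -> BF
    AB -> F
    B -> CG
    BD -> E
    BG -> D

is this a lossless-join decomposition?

Yes

Common attributes: R1 ∩ R2 = {B}.
Closure of {B}: B → CG applies, adding CG; BG → D applies, adding D; G → BF applies, adding F; BD → E applies, adding E. So (B)⁺ = {BCDEFG}.
This closure contains every attribute of R1, so R1 ∩ R2 → R1. The join is lossless.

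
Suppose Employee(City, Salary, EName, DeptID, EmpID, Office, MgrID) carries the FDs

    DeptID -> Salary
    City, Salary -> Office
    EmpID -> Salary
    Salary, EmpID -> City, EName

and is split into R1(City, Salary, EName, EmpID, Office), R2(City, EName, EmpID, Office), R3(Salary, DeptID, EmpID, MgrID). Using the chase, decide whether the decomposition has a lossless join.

Yes

Chase test. Columns are City, Salary, EName, DeptID, EmpID, Office, MgrID; row i has aⱼ where attribute j ∈ Ri, else bᵢⱼ.
Initial tableau (one row per fragment):
  row 1: a1 a2 a3 b14 a5 a6 b17
  row 2: a1 b22 a3 b24 a5 a6 b27
  row 3: b31 a2 b33 a4 a5 b36 a7
Rows 1 and 2 agree on EmpID; apply EmpID→Salary and equate their Salary entries.
Rows 1 and 3 agree on Salary, EmpID; apply Salary, EmpID→City, EName and equate their City, EName entries.
Rows 1 and 3 agree on City, Salary; apply City, Salary→Office and equate their Office entries.
Row 3 is now all distinguished symbols — the join is lossless.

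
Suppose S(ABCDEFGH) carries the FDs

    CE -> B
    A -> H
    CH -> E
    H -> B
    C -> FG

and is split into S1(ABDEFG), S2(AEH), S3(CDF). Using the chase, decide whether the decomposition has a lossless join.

No

Chase test. Columns are ABCDEFGH; row i has aⱼ where attribute j ∈ Si, else bᵢⱼ.
Initial tableau (one row per fragment):
  row 1: a1 a2 b13 a4 a5 a6 a7 b18
  row 2: a1 b22 b23 b24 a5 b26 b27 a8
  row 3: b31 b32 a3 a4 b35 a6 b37 b38
Rows 1 and 2 agree on A; apply A→H and equate their H entries.
Rows 1 and 2 agree on H; apply H→B and equate their B entries.
No row becomes fully distinguished — the join is lossy.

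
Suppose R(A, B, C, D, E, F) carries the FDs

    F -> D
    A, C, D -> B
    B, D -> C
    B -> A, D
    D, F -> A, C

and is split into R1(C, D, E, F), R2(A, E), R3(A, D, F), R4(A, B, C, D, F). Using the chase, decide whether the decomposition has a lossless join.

Yes

Chase test. Columns are A, B, C, D, E, F; row i has aⱼ where attribute j ∈ Ri, else bᵢⱼ.
Initial tableau (one row per fragment):
  row 1: b11 b12 a3 a4 a5 a6
  row 2: a1 b22 b23 b24 a5 b26
  row 3: a1 b32 b33 a4 b35 a6
  row 4: a1 a2 a3 a4 b45 a6
Rows 1 and 3 agree on D, F; apply D, F→A, C and equate their A, C entries.
Rows 1 and 3 agree on A, C, D; apply A, C, D→B and equate their B entries.
Rows 1 and 4 agree on A, C, D; apply A, C, D→B and equate their B entries.
Row 1 is now all distinguished symbols — the join is lossless.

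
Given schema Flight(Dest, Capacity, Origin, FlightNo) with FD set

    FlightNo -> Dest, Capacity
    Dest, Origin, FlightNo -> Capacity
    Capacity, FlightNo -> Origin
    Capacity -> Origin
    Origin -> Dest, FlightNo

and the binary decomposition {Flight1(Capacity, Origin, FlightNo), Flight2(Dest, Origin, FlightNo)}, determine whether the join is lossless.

Common attributes: Flight1 ∩ Flight2 = {Origin, FlightNo}.
Closure of {Origin, FlightNo}: FlightNo → Dest, Capacity applies, adding Dest, Capacity. So (Origin, FlightNo)⁺ = {Dest, Capacity, Origin, FlightNo}.
This closure contains every attribute of Flight1, so Flight1 ∩ Flight2 → Flight1. The join is lossless.

Yes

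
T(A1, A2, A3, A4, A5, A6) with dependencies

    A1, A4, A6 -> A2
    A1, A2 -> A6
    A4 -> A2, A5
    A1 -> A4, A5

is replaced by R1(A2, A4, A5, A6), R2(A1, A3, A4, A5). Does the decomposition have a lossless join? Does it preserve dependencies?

Lossless test: (A4, A5)⁺ = {A2, A4, A5}, which is a superkey of neither fragment — lossy.
Dependency preservation: the restricted closure of {A1, A2} across the fragments never reaches {A6}, so A1, A2 → A6 cannot be enforced without a join — not preserved.

lossy and not dependency-preserving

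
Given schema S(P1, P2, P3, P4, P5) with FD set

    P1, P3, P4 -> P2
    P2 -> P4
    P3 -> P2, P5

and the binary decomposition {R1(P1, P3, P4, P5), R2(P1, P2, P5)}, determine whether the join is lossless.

No

Common attributes: R1 ∩ R2 = {P1, P5}.
No dependency enlarges {P1, P5}, so (P1, P5)⁺ = {P1, P5}.
The closure contains neither all of R1 = {P1, P3, P4, P5} nor all of R2 = {P1, P2, P5}, so the common attributes are not a superkey of either fragment. The join is lossy.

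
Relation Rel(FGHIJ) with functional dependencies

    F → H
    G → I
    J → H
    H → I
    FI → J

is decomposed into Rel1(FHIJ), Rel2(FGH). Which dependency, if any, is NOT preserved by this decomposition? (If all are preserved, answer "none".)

G → I

Check G → I: no single fragment contains all of {GI}, and the restricted closure of {G} across the fragments never reaches {I}.
F → H is preserved.
J → H is preserved.
H → I is preserved.
FI → J is preserved.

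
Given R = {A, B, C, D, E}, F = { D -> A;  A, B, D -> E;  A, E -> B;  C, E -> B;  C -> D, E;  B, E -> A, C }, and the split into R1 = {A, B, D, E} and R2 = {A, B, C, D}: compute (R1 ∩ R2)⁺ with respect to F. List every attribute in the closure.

R1 ∩ R2 = {A, B, D}.
A, B, D → E applies, adding E
B, E → A, C applies, adding C
Closure: {A, B, C, D, E}.

A, B, C, D, E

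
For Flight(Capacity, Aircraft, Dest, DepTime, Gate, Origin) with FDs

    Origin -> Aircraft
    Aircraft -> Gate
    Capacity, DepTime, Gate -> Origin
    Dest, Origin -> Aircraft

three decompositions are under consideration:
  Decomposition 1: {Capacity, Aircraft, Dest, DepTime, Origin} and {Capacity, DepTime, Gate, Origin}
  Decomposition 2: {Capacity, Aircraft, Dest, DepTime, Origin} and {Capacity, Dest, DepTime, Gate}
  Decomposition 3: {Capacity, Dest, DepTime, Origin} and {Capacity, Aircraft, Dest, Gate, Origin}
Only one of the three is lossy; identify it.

Decomposition 2

Decomposition 1: common = {Capacity, DepTime, Origin}, closure = {Capacity, Aircraft, DepTime, Gate, Origin} → lossless.
Decomposition 2: common = {Capacity, Dest, DepTime}, closure = {Capacity, Dest, DepTime} → lossy.
Decomposition 3: common = {Capacity, Dest, Origin}, closure = {Capacity, Aircraft, Dest, Gate, Origin} → lossless.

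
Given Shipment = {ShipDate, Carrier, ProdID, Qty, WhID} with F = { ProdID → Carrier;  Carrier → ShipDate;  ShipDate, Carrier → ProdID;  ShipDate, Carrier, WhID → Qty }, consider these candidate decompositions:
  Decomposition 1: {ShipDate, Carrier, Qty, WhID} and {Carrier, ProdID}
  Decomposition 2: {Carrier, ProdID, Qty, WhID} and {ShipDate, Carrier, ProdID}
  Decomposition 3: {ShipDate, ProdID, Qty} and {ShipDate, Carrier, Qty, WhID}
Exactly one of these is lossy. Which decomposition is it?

Decomposition 3

Decomposition 1: common = {Carrier}, closure = {ShipDate, Carrier, ProdID} → lossless.
Decomposition 2: common = {Carrier, ProdID}, closure = {ShipDate, Carrier, ProdID} → lossless.
Decomposition 3: common = {ShipDate, Qty}, closure = {ShipDate, Qty} → lossy.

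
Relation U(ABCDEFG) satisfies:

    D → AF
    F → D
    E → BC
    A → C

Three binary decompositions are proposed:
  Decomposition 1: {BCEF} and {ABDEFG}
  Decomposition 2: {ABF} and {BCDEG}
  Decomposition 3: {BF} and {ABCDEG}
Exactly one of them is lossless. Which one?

Decomposition 1: common = {BEF}, closure = {ABCDEF} → lossless.
Decomposition 2: common = {B}, closure = {B} → lossy.
Decomposition 3: common = {B}, closure = {B} → lossy.

Decomposition 1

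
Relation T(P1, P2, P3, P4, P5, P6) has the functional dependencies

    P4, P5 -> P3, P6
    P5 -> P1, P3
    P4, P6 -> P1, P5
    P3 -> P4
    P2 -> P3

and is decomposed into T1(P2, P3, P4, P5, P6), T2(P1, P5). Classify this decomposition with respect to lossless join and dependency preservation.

Lossless test: (P5)⁺ = {P1, P3, P4, P5, P6}, which contains all of one fragment — lossless.
Dependency preservation: P5 → P1, P3; P4, P6 → P1, P5 are not contained in any single fragment, but the restricted closure of each left-hand side across the fragments still reaches the right-hand side; the remaining FDs each lie inside some fragment. All dependencies are preserved.

lossless and dependency-preserving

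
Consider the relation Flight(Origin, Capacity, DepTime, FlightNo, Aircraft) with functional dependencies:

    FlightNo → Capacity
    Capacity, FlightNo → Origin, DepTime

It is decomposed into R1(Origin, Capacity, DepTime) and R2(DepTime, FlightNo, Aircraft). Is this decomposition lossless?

Common attributes: R1 ∩ R2 = {DepTime}.
No dependency enlarges {DepTime}, so (DepTime)⁺ = {DepTime}.
The closure contains neither all of R1 = {Origin, Capacity, DepTime} nor all of R2 = {DepTime, FlightNo, Aircraft}, so the common attributes are not a superkey of either fragment. The join is lossy.

No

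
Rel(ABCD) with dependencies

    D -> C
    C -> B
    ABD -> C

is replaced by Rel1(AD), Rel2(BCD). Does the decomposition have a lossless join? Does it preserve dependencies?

lossless and dependency-preserving

Lossless test: (D)⁺ = {BCD}, which contains all of one fragment — lossless.
Dependency preservation: ABD → C is not contained in any single fragment, but the restricted closure of its left-hand side across the fragments still reaches the right-hand side; the remaining FDs each lie inside some fragment. All dependencies are preserved.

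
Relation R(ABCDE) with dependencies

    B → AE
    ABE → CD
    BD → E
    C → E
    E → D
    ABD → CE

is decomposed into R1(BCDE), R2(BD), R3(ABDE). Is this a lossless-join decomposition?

Yes

Chase test. Columns are ABCDE; row i has aⱼ where attribute j ∈ Ri, else bᵢⱼ.
Initial tableau (one row per fragment):
  row 1: b11 a2 a3 a4 a5
  row 2: b21 a2 b23 a4 b25
  row 3: a1 a2 b33 a4 a5
Rows 1 and 2 agree on B; apply B→AE and equate their AE entries.
Rows 1 and 3 agree on B; apply B→AE and equate their AE entries.
Rows 1 and 2 agree on ABE; apply ABE→CD and equate their CD entries.
Rows 1 and 3 agree on ABE; apply ABE→CD and equate their CD entries.
Row 1 is now all distinguished symbols — the join is lossless.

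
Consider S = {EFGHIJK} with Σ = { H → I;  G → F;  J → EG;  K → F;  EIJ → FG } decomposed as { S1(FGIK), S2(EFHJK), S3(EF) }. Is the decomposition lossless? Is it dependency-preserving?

Lossless test (chase): applying each FD to every pair of rows produces no changes in the tableau, so no row becomes fully distinguished — the join is lossy.
Dependency preservation: the restricted closure of {H} across the fragments never reaches {I}, so H → I cannot be enforced without a join — not preserved.

lossy and not dependency-preserving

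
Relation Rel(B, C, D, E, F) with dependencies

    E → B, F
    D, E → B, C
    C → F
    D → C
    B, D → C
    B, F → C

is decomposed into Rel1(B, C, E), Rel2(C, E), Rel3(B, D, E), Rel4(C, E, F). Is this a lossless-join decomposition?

Yes

Chase test. Columns are B, C, D, E, F; row i has aⱼ where attribute j ∈ Reli, else bᵢⱼ.
Initial tableau (one row per fragment):
  row 1: a1 a2 b13 a4 b15
  row 2: b21 a2 b23 a4 b25
  row 3: a1 b32 a3 a4 b35
  row 4: b41 a2 b43 a4 a5
Rows 1 and 2 agree on E; apply E→B, F and equate their B, F entries.
Rows 1 and 3 agree on E; apply E→B, F and equate their B, F entries.
Rows 1 and 4 agree on E; apply E→B, F and equate their B, F entries.
Rows 1 and 3 agree on B, F; apply B, F→C and equate their C entries.
Row 3 is now all distinguished symbols — the join is lossless.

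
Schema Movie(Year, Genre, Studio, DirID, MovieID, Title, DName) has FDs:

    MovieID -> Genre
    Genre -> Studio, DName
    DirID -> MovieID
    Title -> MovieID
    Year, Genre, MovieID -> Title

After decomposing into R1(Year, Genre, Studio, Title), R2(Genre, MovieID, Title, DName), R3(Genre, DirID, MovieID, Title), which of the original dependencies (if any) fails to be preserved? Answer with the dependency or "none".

Year, Genre, MovieID -> Title

Check Year, Genre, MovieID → Title: no single fragment contains all of {Year, Genre, MovieID, Title}, and the restricted closure of {Year, Genre, MovieID} across the fragments never reaches {Title}.
MovieID → Genre is preserved.
Genre → Studio, DName is preserved.
DirID → MovieID is preserved.
Title → MovieID is preserved.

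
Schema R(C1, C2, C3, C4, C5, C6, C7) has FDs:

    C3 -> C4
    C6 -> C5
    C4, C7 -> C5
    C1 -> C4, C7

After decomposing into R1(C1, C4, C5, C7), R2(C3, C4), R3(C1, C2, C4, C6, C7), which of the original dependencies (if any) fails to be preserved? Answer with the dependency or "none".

C6 -> C5

Check C6 → C5: no single fragment contains all of {C5, C6}, and the restricted closure of {C6} across the fragments never reaches {C5}.
C3 → C4 is preserved.
C4, C7 → C5 is preserved.
C1 → C4, C7 is preserved.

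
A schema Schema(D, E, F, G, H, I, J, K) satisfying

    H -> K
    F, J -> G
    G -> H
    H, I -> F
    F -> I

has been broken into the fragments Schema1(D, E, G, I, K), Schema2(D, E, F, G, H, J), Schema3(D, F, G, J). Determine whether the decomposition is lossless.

No

Chase test. Columns are D, E, F, G, H, I, J, K; row i has aⱼ where attribute j ∈ Schemai, else bᵢⱼ.
Initial tableau (one row per fragment):
  row 1: a1 a2 b13 a4 b15 a6 b17 a8
  row 2: a1 a2 a3 a4 a5 b26 a7 b28
  row 3: a1 b32 a3 a4 b35 b36 a7 b38
Rows 1 and 2 agree on G; apply G→H and equate their H entries.
Rows 1 and 3 agree on G; apply G→H and equate their H entries.
Rows 2 and 3 agree on F; apply F→I and equate their I entries.
Rows 1 and 2 agree on H; apply H→K and equate their K entries.
Rows 1 and 3 agree on H; apply H→K and equate their K entries.
No row becomes fully distinguished — the join is lossy.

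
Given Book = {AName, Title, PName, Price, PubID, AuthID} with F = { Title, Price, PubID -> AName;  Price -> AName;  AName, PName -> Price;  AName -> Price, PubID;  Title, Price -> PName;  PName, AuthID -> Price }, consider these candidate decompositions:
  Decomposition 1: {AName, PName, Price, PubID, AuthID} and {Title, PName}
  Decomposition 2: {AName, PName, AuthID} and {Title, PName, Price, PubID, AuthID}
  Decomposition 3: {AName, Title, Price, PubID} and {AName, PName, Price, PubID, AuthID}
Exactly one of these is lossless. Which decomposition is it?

Decomposition 1: common = {PName}, closure = {PName} → lossy.
Decomposition 2: common = {PName, AuthID}, closure = {AName, PName, Price, PubID, AuthID} → lossless.
Decomposition 3: common = {AName, Price, PubID}, closure = {AName, Price, PubID} → lossy.

Decomposition 2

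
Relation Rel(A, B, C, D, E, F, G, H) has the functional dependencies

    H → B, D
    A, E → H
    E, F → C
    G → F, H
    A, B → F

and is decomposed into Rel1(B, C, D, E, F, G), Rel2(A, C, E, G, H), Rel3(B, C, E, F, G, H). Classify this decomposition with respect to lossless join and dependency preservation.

lossless but not dependency-preserving

Lossless test (chase): Rows 2 and 3 agree on H; apply H→B, D and equate their B, D entries. Rows 1 and 2 agree on G; apply G→F, H and equate their F, H entries. Rows 1 and 2 agree on H; apply H→B, D and equate their B, D entries. Row 2 is now all distinguished symbols — the join is lossless.
Dependency preservation: the restricted closure of {H} across the fragments never reaches {B, D}, so H → B, D cannot be enforced without a join — not preserved.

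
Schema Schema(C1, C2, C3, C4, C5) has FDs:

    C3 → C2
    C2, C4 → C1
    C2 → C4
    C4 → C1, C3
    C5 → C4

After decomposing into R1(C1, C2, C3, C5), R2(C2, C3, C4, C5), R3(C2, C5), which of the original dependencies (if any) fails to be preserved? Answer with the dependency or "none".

none

C3 → C2 lies within R1.
C2, C4 → C1: restricted closure across fragments reaches C1.
C2 → C4 lies within R2.
C4 → C1, C3: restricted closure across fragments reaches C1, C3.
C5 → C4 lies within R2.
Every dependency is enforceable on the fragments, so the decomposition is dependency-preserving.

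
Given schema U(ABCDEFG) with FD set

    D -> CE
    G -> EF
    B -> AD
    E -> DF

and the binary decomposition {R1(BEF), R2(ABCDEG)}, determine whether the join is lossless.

Common attributes: R1 ∩ R2 = {BE}.
Closure of {BE}: B → AD applies, adding AD; E → DF applies, adding F; D → CE applies, adding C. So (BE)⁺ = {ABCDEF}.
This closure contains every attribute of R1, so R1 ∩ R2 → R1. The join is lossless.

Yes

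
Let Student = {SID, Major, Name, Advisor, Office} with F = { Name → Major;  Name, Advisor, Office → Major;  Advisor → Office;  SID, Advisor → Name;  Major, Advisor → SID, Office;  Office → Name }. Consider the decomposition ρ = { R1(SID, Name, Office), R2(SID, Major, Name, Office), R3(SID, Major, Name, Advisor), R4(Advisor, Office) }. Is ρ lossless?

Chase test. Columns are SID, Major, Name, Advisor, Office; row i has aⱼ where attribute j ∈ Ri, else bᵢⱼ.
Initial tableau (one row per fragment):
  row 1: a1 b12 a3 b14 a5
  row 2: a1 a2 a3 b24 a5
  row 3: a1 a2 a3 a4 b35
  row 4: b41 b42 b43 a4 a5
Rows 1 and 2 agree on Name; apply Name→Major and equate their Major entries.
Rows 3 and 4 agree on Advisor; apply Advisor→Office and equate their Office entries.
Rows 1 and 4 agree on Office; apply Office→Name and equate their Name entries.
Rows 1 and 4 agree on Name; apply Name→Major and equate their Major entries.
Rows 3 and 4 agree on Major, Advisor; apply Major, Advisor→SID, Office and equate their SID, Office entries.
Row 3 is now all distinguished symbols — the join is lossless.

Yes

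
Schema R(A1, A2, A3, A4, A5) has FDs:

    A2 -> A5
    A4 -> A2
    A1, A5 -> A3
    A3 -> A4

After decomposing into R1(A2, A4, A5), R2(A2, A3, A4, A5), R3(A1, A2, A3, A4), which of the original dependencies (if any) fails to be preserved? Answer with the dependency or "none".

A1, A5 -> A3

Check A1, A5 → A3: no single fragment contains all of {A1, A3, A5}, and the restricted closure of {A1, A5} across the fragments never reaches {A3}.
A2 → A5 is preserved.
A4 → A2 is preserved.
A3 → A4 is preserved.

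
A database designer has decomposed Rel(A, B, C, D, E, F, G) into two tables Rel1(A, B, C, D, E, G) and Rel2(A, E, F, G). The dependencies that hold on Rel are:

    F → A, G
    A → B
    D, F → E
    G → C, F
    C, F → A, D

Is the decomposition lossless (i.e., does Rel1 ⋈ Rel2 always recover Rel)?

Yes

Common attributes: Rel1 ∩ Rel2 = {A, E, G}.
Closure of {A, E, G}: A → B applies, adding B; G → C, F applies, adding C, F; C, F → A, D applies, adding D. So (A, E, G)⁺ = {A, B, C, D, E, F, G}.
This closure contains every attribute of Rel1, so Rel1 ∩ Rel2 → Rel1. The join is lossless.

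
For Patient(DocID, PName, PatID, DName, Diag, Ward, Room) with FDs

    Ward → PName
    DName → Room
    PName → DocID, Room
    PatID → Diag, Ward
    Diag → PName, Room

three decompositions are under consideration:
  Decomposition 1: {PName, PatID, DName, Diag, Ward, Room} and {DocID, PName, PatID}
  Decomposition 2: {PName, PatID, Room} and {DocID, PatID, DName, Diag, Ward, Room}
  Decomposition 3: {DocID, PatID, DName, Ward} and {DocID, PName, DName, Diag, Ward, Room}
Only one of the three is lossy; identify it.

Decomposition 1: common = {PName, PatID}, closure = {DocID, PName, PatID, Diag, Ward, Room} → lossless.
Decomposition 2: common = {PatID, Room}, closure = {DocID, PName, PatID, Diag, Ward, Room} → lossless.
Decomposition 3: common = {DocID, DName, Ward}, closure = {DocID, PName, DName, Ward, Room} → lossy.

Decomposition 3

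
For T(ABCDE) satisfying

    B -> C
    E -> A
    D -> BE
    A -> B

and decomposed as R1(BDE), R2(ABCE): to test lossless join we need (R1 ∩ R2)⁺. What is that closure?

ABCE

R1 ∩ R2 = {BE}.
B → C applies, adding C
E → A applies, adding A
Closure: {ABCE}.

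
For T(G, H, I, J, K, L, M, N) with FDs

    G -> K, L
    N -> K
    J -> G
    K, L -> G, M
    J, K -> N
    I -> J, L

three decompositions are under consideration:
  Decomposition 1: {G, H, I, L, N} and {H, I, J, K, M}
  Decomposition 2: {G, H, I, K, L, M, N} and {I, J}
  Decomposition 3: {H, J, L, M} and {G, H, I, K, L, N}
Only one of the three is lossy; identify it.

Decomposition 1: common = {H, I}, closure = {G, H, I, J, K, L, M, N} → lossless.
Decomposition 2: common = {I}, closure = {G, I, J, K, L, M, N} → lossless.
Decomposition 3: common = {H, L}, closure = {H, L} → lossy.

Decomposition 3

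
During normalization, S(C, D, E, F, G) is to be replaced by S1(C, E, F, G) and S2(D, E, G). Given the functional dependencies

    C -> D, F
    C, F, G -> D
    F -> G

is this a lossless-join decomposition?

No

Common attributes: S1 ∩ S2 = {E, G}.
No dependency enlarges {E, G}, so (E, G)⁺ = {E, G}.
The closure contains neither all of S1 = {C, E, F, G} nor all of S2 = {D, E, G}, so the common attributes are not a superkey of either fragment. The join is lossy.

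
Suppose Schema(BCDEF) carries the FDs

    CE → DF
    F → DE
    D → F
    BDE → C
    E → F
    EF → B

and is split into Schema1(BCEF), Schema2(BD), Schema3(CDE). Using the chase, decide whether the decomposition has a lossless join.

Yes

Chase test. Columns are BCDEF; row i has aⱼ where attribute j ∈ Schemai, else bᵢⱼ.
Initial tableau (one row per fragment):
  row 1: a1 a2 b13 a4 a5
  row 2: a1 b22 a3 b24 b25
  row 3: b31 a2 a3 a4 b35
Rows 1 and 3 agree on CE; apply CE→DF and equate their DF entries.
Rows 1 and 2 agree on D; apply D→F and equate their F entries.
Rows 1 and 3 agree on EF; apply EF→B and equate their B entries.
Rows 1 and 2 agree on F; apply F→DE and equate their DE entries.
Rows 1 and 2 agree on BDE; apply BDE→C and equate their C entries.
Row 1 is now all distinguished symbols — the join is lossless.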